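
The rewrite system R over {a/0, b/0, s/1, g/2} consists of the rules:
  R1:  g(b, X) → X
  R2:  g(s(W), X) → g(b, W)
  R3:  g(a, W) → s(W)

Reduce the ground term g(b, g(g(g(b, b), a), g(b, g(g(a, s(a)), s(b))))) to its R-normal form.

s(s(a))

1. g(b, g(g(g(b, b), a), g(b, g(g(a, s(a)), s(b)))))  →  g(g(g(b, b), a), g(b, g(g(a, s(a)), s(b))))   [R1 at ε]
2. g(g(g(b, b), a), g(b, g(g(a, s(a)), s(b))))  →  g(g(b, a), g(b, g(g(a, s(a)), s(b))))   [R1 at 1.1]
3. g(g(b, a), g(b, g(g(a, s(a)), s(b))))  →  g(a, g(b, g(g(a, s(a)), s(b))))   [R1 at 1]
4. g(a, g(b, g(g(a, s(a)), s(b))))  →  s(g(b, g(g(a, s(a)), s(b))))   [R3 at ε]
5. s(g(b, g(g(a, s(a)), s(b))))  →  s(g(g(a, s(a)), s(b)))   [R1 at 1]
6. s(g(g(a, s(a)), s(b)))  →  s(g(s(s(a)), s(b)))   [R3 at 1.1]
7. s(g(s(s(a)), s(b)))  →  s(g(b, s(a)))   [R2 at 1]
8. s(g(b, s(a)))  →  s(s(a))   [R1 at 1]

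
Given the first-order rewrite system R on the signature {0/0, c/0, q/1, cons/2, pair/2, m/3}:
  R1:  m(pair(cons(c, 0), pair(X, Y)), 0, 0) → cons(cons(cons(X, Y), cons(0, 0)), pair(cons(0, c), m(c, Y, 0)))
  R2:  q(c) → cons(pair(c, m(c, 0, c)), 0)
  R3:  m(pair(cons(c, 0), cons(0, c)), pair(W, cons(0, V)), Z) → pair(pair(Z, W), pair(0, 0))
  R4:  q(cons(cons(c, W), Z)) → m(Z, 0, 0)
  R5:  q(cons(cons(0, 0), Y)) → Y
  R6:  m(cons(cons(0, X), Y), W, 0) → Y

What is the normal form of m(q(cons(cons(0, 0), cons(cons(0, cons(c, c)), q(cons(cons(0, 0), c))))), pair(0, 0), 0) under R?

c

1. m(q(cons(cons(0, 0), cons(cons(0, cons(c, c)), q(cons(cons(0, 0), c))))), pair(0, 0), 0)  →  m(cons(cons(0, cons(c, c)), q(cons(cons(0, 0), c))), pair(0, 0), 0)   [R5 at 1]
2. m(cons(cons(0, cons(c, c)), q(cons(cons(0, 0), c))), pair(0, 0), 0)  →  q(cons(cons(0, 0), c))   [R6 at ε]
3. q(cons(cons(0, 0), c))  →  c   [R5 at ε]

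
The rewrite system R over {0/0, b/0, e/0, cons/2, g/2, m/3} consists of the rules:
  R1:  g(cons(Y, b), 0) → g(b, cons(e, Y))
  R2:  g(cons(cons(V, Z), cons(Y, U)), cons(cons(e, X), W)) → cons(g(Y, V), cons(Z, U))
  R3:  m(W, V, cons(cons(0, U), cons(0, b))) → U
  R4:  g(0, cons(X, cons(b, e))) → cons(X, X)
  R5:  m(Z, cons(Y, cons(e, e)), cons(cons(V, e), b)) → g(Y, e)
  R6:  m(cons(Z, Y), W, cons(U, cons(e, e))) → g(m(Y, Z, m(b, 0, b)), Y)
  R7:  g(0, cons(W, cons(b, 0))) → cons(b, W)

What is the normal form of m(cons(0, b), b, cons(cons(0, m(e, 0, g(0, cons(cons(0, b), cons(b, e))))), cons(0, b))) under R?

1. m(cons(0, b), b, cons(cons(0, m(e, 0, g(0, cons(cons(0, b), cons(b, e))))), cons(0, b)))  →  m(e, 0, g(0, cons(cons(0, b), cons(b, e))))   [R3 at ε]
2. m(e, 0, g(0, cons(cons(0, b), cons(b, e))))  →  m(e, 0, cons(cons(0, b), cons(0, b)))   [R4 at 3]
3. m(e, 0, cons(cons(0, b), cons(0, b)))  →  b   [R3 at ε]

b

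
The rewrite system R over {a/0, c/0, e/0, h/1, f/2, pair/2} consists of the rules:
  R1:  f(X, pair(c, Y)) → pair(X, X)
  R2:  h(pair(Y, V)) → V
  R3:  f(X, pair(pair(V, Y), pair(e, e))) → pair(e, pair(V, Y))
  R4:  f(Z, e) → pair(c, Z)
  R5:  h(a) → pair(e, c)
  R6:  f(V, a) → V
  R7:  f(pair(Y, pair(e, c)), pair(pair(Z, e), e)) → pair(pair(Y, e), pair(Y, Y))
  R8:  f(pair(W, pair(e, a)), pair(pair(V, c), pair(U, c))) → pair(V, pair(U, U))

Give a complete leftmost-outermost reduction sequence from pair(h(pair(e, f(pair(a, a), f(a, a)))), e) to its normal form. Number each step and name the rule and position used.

pair(pair(a, a), e)

1. pair(h(pair(e, f(pair(a, a), f(a, a)))), e)  →  pair(f(pair(a, a), f(a, a)), e)   [R2 at 1]
2. pair(f(pair(a, a), f(a, a)), e)  →  pair(f(pair(a, a), a), e)   [R6 at 1.2]
3. pair(f(pair(a, a), a), e)  →  pair(pair(a, a), e)   [R6 at 1]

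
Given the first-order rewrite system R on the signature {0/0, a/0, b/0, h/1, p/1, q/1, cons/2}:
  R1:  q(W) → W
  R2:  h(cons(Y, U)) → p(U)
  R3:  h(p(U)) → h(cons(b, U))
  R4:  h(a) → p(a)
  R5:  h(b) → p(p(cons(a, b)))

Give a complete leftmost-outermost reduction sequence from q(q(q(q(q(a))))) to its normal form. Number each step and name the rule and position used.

a

1. q(q(q(q(q(a)))))  →  q(q(q(q(a))))   [R1 at ε]
2. q(q(q(q(a))))  →  q(q(q(a)))   [R1 at ε]
3. q(q(q(a)))  →  q(q(a))   [R1 at ε]
4. q(q(a))  →  q(a)   [R1 at ε]
5. q(a)  →  a   [R1 at ε]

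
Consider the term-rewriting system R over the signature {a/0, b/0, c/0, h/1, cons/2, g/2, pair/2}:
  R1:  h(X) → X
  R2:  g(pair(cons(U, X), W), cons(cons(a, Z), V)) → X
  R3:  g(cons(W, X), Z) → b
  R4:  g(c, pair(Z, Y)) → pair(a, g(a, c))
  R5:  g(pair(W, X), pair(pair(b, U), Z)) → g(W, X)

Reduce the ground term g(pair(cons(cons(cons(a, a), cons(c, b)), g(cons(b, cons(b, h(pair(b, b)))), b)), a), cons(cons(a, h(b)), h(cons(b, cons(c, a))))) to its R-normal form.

b

1. g(pair(cons(cons(cons(a, a), cons(c, b)), g(cons(b, cons(b, h(pair(b, b)))), b)), a), cons(cons(a, h(b)), h(cons(b, cons(c, a)))))  →  g(cons(b, cons(b, h(pair(b, b)))), b)   [R2 at ε]
2. g(cons(b, cons(b, h(pair(b, b)))), b)  →  b   [R3 at ε]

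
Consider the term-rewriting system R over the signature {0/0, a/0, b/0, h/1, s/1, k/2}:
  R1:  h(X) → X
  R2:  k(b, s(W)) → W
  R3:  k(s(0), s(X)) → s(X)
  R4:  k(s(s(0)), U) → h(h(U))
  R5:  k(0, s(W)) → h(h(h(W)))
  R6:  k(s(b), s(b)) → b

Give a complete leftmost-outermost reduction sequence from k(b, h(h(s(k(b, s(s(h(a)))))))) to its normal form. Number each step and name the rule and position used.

1. k(b, h(h(s(k(b, s(s(h(a))))))))  →  k(b, h(s(k(b, s(s(h(a)))))))   [R1 at 2]
2. k(b, h(s(k(b, s(s(h(a)))))))  →  k(b, s(k(b, s(s(h(a))))))   [R1 at 2]
3. k(b, s(k(b, s(s(h(a))))))  →  k(b, s(s(h(a))))   [R2 at ε]
4. k(b, s(s(h(a))))  →  s(h(a))   [R2 at ε]
5. s(h(a))  →  s(a)   [R1 at 1]

s(a)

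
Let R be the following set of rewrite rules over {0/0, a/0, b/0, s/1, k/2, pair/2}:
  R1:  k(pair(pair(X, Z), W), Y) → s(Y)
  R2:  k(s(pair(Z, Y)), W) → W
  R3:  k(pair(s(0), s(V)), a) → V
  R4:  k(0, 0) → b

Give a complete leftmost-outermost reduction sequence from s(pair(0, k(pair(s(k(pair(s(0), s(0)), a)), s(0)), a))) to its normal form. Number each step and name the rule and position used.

s(pair(0, 0))

1. s(pair(0, k(pair(s(k(pair(s(0), s(0)), a)), s(0)), a)))  →  s(pair(0, k(pair(s(0), s(0)), a)))   [R3 at 1.2.1.1.1]
2. s(pair(0, k(pair(s(0), s(0)), a)))  →  s(pair(0, 0))   [R3 at 1.2]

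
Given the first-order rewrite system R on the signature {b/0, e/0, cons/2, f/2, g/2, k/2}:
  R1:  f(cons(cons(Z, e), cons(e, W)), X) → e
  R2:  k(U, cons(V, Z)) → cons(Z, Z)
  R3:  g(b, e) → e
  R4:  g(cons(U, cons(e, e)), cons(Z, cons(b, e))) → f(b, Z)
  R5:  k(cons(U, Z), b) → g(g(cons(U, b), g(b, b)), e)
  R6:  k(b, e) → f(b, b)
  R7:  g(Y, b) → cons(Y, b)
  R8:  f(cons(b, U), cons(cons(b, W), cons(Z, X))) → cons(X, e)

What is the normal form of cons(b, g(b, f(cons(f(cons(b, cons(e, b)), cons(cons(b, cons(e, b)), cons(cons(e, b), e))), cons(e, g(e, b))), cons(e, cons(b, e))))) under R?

cons(b, e)

1. cons(b, g(b, f(cons(f(cons(b, cons(e, b)), cons(cons(b, cons(e, b)), cons(cons(e, b), e))), cons(e, g(e, b))), cons(e, cons(b, e)))))  →  cons(b, g(b, f(cons(cons(e, e), cons(e, g(e, b))), cons(e, cons(b, e)))))   [R8 at 2.2.1.1]
2. cons(b, g(b, f(cons(cons(e, e), cons(e, g(e, b))), cons(e, cons(b, e)))))  →  cons(b, g(b, e))   [R1 at 2.2]
3. cons(b, g(b, e))  →  cons(b, e)   [R3 at 2]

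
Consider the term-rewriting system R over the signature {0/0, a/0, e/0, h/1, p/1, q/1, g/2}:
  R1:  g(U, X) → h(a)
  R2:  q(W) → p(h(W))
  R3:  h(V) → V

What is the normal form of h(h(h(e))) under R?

1. h(h(h(e)))  →  h(h(e))   [R3 at ε]
2. h(h(e))  →  h(e)   [R3 at ε]
3. h(e)  →  e   [R3 at ε]

e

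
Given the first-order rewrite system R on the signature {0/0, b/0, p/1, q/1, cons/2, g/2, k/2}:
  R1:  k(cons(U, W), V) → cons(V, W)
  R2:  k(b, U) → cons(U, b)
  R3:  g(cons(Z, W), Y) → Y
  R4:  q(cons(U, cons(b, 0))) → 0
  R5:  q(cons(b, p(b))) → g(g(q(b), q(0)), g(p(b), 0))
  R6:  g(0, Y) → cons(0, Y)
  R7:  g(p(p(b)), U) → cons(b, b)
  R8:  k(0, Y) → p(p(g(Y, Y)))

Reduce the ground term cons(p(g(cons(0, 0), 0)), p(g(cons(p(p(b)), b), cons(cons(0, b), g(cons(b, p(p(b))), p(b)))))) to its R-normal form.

cons(p(0), p(cons(cons(0, b), p(b))))

1. cons(p(g(cons(0, 0), 0)), p(g(cons(p(p(b)), b), cons(cons(0, b), g(cons(b, p(p(b))), p(b))))))  →  cons(p(0), p(g(cons(p(p(b)), b), cons(cons(0, b), g(cons(b, p(p(b))), p(b))))))   [R3 at 1.1]
2. cons(p(0), p(g(cons(p(p(b)), b), cons(cons(0, b), g(cons(b, p(p(b))), p(b))))))  →  cons(p(0), p(cons(cons(0, b), g(cons(b, p(p(b))), p(b)))))   [R3 at 2.1]
3. cons(p(0), p(cons(cons(0, b), g(cons(b, p(p(b))), p(b)))))  →  cons(p(0), p(cons(cons(0, b), p(b))))   [R3 at 2.1.2]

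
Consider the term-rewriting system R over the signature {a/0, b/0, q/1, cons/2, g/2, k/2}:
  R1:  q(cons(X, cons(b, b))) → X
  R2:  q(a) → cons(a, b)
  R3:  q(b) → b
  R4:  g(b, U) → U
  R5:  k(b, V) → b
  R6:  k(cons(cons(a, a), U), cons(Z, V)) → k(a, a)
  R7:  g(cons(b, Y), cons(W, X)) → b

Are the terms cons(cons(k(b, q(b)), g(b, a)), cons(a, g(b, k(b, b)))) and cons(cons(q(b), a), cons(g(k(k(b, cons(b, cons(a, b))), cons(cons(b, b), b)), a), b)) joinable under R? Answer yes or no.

Reduce t₁ = cons(cons(k(b, q(b)), g(b, a)), cons(a, g(b, k(b, b)))):
1. cons(cons(k(b, q(b)), g(b, a)), cons(a, g(b, k(b, b))))  →  cons(cons(b, g(b, a)), cons(a, g(b, k(b, b))))   [R5 at 1.1]
2. cons(cons(b, g(b, a)), cons(a, g(b, k(b, b))))  →  cons(cons(b, a), cons(a, g(b, k(b, b))))   [R4 at 1.2]
3. cons(cons(b, a), cons(a, g(b, k(b, b))))  →  cons(cons(b, a), cons(a, k(b, b)))   [R4 at 2.2]
4. cons(cons(b, a), cons(a, k(b, b)))  →  cons(cons(b, a), cons(a, b))   [R5 at 2.2]

Reduce t₂ = cons(cons(q(b), a), cons(g(k(k(b, cons(b, cons(a, b))), cons(cons(b, b), b)), a), b)):
1. cons(cons(q(b), a), cons(g(k(k(b, cons(b, cons(a, b))), cons(cons(b, b), b)), a), b))  →  cons(cons(b, a), cons(g(k(k(b, cons(b, cons(a, b))), cons(cons(b, b), b)), a), b))   [R3 at 1.1]
2. cons(cons(b, a), cons(g(k(k(b, cons(b, cons(a, b))), cons(cons(b, b), b)), a), b))  →  cons(cons(b, a), cons(g(k(b, cons(cons(b, b), b)), a), b))   [R5 at 2.1.1.1]
3. cons(cons(b, a), cons(g(k(b, cons(cons(b, b), b)), a), b))  →  cons(cons(b, a), cons(g(b, a), b))   [R5 at 2.1.1]
4. cons(cons(b, a), cons(g(b, a), b))  →  cons(cons(b, a), cons(a, b))   [R4 at 2.1]

yes — NF(t₁) = cons(cons(b, a), cons(a, b)), NF(t₂) = cons(cons(b, a), cons(a, b))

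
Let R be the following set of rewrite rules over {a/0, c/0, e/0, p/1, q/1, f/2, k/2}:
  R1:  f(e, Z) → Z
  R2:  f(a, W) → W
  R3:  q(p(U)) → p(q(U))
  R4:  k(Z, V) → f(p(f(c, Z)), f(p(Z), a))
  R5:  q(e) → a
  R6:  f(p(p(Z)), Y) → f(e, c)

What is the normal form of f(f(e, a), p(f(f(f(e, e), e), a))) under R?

p(a)

1. f(f(e, a), p(f(f(f(e, e), e), a)))  →  f(a, p(f(f(f(e, e), e), a)))   [R1 at 1]
2. f(a, p(f(f(f(e, e), e), a)))  →  p(f(f(f(e, e), e), a))   [R2 at ε]
3. p(f(f(f(e, e), e), a))  →  p(f(f(e, e), a))   [R1 at 1.1.1]
4. p(f(f(e, e), a))  →  p(f(e, a))   [R1 at 1.1]
5. p(f(e, a))  →  p(a)   [R1 at 1]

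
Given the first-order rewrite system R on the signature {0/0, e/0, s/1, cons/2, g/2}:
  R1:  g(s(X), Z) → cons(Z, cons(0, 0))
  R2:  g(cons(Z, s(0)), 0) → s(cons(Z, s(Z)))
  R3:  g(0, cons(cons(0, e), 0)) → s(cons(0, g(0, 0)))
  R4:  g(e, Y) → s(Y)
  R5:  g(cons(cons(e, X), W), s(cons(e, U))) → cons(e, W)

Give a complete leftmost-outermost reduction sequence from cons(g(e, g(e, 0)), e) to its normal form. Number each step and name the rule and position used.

cons(s(s(0)), e)

1. cons(g(e, g(e, 0)), e)  →  cons(s(g(e, 0)), e)   [R4 at 1]
2. cons(s(g(e, 0)), e)  →  cons(s(s(0)), e)   [R4 at 1.1]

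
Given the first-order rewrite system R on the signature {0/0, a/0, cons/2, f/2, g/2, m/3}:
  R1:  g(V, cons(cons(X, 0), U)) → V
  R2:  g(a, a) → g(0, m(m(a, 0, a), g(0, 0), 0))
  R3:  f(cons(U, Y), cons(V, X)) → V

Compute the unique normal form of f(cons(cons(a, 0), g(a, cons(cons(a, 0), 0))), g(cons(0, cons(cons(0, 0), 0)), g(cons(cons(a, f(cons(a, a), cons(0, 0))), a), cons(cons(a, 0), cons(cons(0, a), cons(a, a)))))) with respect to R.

1. f(cons(cons(a, 0), g(a, cons(cons(a, 0), 0))), g(cons(0, cons(cons(0, 0), 0)), g(cons(cons(a, f(cons(a, a), cons(0, 0))), a), cons(cons(a, 0), cons(cons(0, a), cons(a, a))))))  →  f(cons(cons(a, 0), a), g(cons(0, cons(cons(0, 0), 0)), g(cons(cons(a, f(cons(a, a), cons(0, 0))), a), cons(cons(a, 0), cons(cons(0, a), cons(a, a))))))   [R1 at 1.2]
2. f(cons(cons(a, 0), a), g(cons(0, cons(cons(0, 0), 0)), g(cons(cons(a, f(cons(a, a), cons(0, 0))), a), cons(cons(a, 0), cons(cons(0, a), cons(a, a))))))  →  f(cons(cons(a, 0), a), g(cons(0, cons(cons(0, 0), 0)), cons(cons(a, f(cons(a, a), cons(0, 0))), a)))   [R1 at 2.2]
3. f(cons(cons(a, 0), a), g(cons(0, cons(cons(0, 0), 0)), cons(cons(a, f(cons(a, a), cons(0, 0))), a)))  →  f(cons(cons(a, 0), a), g(cons(0, cons(cons(0, 0), 0)), cons(cons(a, 0), a)))   [R3 at 2.2.1.2]
4. f(cons(cons(a, 0), a), g(cons(0, cons(cons(0, 0), 0)), cons(cons(a, 0), a)))  →  f(cons(cons(a, 0), a), cons(0, cons(cons(0, 0), 0)))   [R1 at 2]
5. f(cons(cons(a, 0), a), cons(0, cons(cons(0, 0), 0)))  →  0   [R3 at ε]

0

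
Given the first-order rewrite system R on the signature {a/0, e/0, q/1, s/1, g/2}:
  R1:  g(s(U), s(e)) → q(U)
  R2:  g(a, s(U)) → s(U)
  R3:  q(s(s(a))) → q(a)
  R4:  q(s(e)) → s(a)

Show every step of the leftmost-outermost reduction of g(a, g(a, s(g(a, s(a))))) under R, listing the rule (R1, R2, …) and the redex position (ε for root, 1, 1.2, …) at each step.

s(s(a))

1. g(a, g(a, s(g(a, s(a)))))  →  g(a, s(g(a, s(a))))   [R2 at 2]
2. g(a, s(g(a, s(a))))  →  s(g(a, s(a)))   [R2 at ε]
3. s(g(a, s(a)))  →  s(s(a))   [R2 at 1]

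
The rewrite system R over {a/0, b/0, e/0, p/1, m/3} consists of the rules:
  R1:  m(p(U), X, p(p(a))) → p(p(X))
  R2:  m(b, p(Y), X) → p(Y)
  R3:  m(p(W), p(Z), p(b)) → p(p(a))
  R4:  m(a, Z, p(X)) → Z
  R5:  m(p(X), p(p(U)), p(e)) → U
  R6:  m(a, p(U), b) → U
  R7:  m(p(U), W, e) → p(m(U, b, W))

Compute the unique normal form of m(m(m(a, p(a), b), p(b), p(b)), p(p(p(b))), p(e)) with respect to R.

p(b)

1. m(m(m(a, p(a), b), p(b), p(b)), p(p(p(b))), p(e))  →  m(m(a, p(b), p(b)), p(p(p(b))), p(e))   [R6 at 1.1]
2. m(m(a, p(b), p(b)), p(p(p(b))), p(e))  →  m(p(b), p(p(p(b))), p(e))   [R4 at 1]
3. m(p(b), p(p(p(b))), p(e))  →  p(b)   [R5 at ε]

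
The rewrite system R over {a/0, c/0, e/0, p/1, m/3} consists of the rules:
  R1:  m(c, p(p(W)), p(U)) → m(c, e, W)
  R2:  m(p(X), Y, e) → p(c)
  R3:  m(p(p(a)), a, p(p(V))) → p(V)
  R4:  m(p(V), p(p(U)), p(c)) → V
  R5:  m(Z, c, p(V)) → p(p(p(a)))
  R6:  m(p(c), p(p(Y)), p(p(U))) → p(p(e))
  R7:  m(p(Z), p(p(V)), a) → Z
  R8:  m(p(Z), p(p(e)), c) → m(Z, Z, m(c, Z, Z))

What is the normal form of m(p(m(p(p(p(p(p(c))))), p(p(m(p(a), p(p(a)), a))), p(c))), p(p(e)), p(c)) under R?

p(p(p(p(c))))

1. m(p(m(p(p(p(p(p(c))))), p(p(m(p(a), p(p(a)), a))), p(c))), p(p(e)), p(c))  →  m(p(p(p(p(p(c))))), p(p(m(p(a), p(p(a)), a))), p(c))   [R4 at ε]
2. m(p(p(p(p(p(c))))), p(p(m(p(a), p(p(a)), a))), p(c))  →  p(p(p(p(c))))   [R4 at ε]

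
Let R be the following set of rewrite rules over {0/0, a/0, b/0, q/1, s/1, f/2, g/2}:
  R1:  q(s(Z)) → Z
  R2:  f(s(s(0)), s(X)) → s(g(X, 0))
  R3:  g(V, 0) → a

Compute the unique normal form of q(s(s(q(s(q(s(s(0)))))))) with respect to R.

1. q(s(s(q(s(q(s(s(0))))))))  →  s(q(s(q(s(s(0))))))   [R1 at ε]
2. s(q(s(q(s(s(0))))))  →  s(q(s(s(0))))   [R1 at 1]
3. s(q(s(s(0))))  →  s(s(0))   [R1 at 1]

s(s(0))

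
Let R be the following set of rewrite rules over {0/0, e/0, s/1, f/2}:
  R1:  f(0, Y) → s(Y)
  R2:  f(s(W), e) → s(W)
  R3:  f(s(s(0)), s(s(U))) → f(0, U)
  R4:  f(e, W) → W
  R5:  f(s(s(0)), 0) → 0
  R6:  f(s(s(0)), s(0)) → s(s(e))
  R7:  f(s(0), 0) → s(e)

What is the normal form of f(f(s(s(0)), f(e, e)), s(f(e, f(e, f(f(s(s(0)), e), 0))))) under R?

s(s(e))

1. f(f(s(s(0)), f(e, e)), s(f(e, f(e, f(f(s(s(0)), e), 0)))))  →  f(f(s(s(0)), e), s(f(e, f(e, f(f(s(s(0)), e), 0)))))   [R4 at 1.2]
2. f(f(s(s(0)), e), s(f(e, f(e, f(f(s(s(0)), e), 0)))))  →  f(s(s(0)), s(f(e, f(e, f(f(s(s(0)), e), 0)))))   [R2 at 1]
3. f(s(s(0)), s(f(e, f(e, f(f(s(s(0)), e), 0)))))  →  f(s(s(0)), s(f(e, f(f(s(s(0)), e), 0))))   [R4 at 2.1]
4. f(s(s(0)), s(f(e, f(f(s(s(0)), e), 0))))  →  f(s(s(0)), s(f(f(s(s(0)), e), 0)))   [R4 at 2.1]
5. f(s(s(0)), s(f(f(s(s(0)), e), 0)))  →  f(s(s(0)), s(f(s(s(0)), 0)))   [R2 at 2.1.1]
6. f(s(s(0)), s(f(s(s(0)), 0)))  →  f(s(s(0)), s(0))   [R5 at 2.1]
7. f(s(s(0)), s(0))  →  s(s(e))   [R6 at ε]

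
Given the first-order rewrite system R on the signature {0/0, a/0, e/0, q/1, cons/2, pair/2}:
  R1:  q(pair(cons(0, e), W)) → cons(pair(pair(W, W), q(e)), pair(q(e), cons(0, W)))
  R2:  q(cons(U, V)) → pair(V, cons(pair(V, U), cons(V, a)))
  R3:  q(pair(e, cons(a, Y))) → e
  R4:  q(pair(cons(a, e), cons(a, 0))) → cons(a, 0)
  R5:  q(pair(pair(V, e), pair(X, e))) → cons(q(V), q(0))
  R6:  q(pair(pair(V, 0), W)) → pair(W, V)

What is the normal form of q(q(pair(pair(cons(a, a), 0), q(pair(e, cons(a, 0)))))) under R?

e

1. q(q(pair(pair(cons(a, a), 0), q(pair(e, cons(a, 0))))))  →  q(pair(q(pair(e, cons(a, 0))), cons(a, a)))   [R6 at 1]
2. q(pair(q(pair(e, cons(a, 0))), cons(a, a)))  →  q(pair(e, cons(a, a)))   [R3 at 1.1]
3. q(pair(e, cons(a, a)))  →  e   [R3 at ε]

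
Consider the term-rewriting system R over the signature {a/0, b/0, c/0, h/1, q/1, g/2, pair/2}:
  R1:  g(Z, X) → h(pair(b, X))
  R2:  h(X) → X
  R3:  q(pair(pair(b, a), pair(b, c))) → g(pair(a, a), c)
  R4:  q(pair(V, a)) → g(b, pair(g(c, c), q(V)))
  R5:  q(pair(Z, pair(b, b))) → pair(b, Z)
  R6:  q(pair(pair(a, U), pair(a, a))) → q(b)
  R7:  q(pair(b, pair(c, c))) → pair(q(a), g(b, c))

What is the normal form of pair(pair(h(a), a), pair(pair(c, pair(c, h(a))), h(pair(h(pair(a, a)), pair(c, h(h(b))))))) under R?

pair(pair(a, a), pair(pair(c, pair(c, a)), pair(pair(a, a), pair(c, b))))

1. pair(pair(h(a), a), pair(pair(c, pair(c, h(a))), h(pair(h(pair(a, a)), pair(c, h(h(b)))))))  →  pair(pair(a, a), pair(pair(c, pair(c, h(a))), h(pair(h(pair(a, a)), pair(c, h(h(b)))))))   [R2 at 1.1]
2. pair(pair(a, a), pair(pair(c, pair(c, h(a))), h(pair(h(pair(a, a)), pair(c, h(h(b)))))))  →  pair(pair(a, a), pair(pair(c, pair(c, a)), h(pair(h(pair(a, a)), pair(c, h(h(b)))))))   [R2 at 2.1.2.2]
3. pair(pair(a, a), pair(pair(c, pair(c, a)), h(pair(h(pair(a, a)), pair(c, h(h(b)))))))  →  pair(pair(a, a), pair(pair(c, pair(c, a)), pair(h(pair(a, a)), pair(c, h(h(b))))))   [R2 at 2.2]
4. pair(pair(a, a), pair(pair(c, pair(c, a)), pair(h(pair(a, a)), pair(c, h(h(b))))))  →  pair(pair(a, a), pair(pair(c, pair(c, a)), pair(pair(a, a), pair(c, h(h(b))))))   [R2 at 2.2.1]
5. pair(pair(a, a), pair(pair(c, pair(c, a)), pair(pair(a, a), pair(c, h(h(b))))))  →  pair(pair(a, a), pair(pair(c, pair(c, a)), pair(pair(a, a), pair(c, h(b)))))   [R2 at 2.2.2.2]
6. pair(pair(a, a), pair(pair(c, pair(c, a)), pair(pair(a, a), pair(c, h(b)))))  →  pair(pair(a, a), pair(pair(c, pair(c, a)), pair(pair(a, a), pair(c, b))))   [R2 at 2.2.2.2]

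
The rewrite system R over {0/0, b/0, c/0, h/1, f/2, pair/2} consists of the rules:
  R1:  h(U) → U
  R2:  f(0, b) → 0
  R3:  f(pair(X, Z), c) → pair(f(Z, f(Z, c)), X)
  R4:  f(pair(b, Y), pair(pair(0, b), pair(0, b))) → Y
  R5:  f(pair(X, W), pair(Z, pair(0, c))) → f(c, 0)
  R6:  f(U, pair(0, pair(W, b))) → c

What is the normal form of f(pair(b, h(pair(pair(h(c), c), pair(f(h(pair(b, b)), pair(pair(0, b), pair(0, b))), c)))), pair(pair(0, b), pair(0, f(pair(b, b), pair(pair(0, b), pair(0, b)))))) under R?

pair(pair(c, c), pair(b, c))

1. f(pair(b, h(pair(pair(h(c), c), pair(f(h(pair(b, b)), pair(pair(0, b), pair(0, b))), c)))), pair(pair(0, b), pair(0, f(pair(b, b), pair(pair(0, b), pair(0, b))))))  →  f(pair(b, pair(pair(h(c), c), pair(f(h(pair(b, b)), pair(pair(0, b), pair(0, b))), c))), pair(pair(0, b), pair(0, f(pair(b, b), pair(pair(0, b), pair(0, b))))))   [R1 at 1.2]
2. f(pair(b, pair(pair(h(c), c), pair(f(h(pair(b, b)), pair(pair(0, b), pair(0, b))), c))), pair(pair(0, b), pair(0, f(pair(b, b), pair(pair(0, b), pair(0, b))))))  →  f(pair(b, pair(pair(c, c), pair(f(h(pair(b, b)), pair(pair(0, b), pair(0, b))), c))), pair(pair(0, b), pair(0, f(pair(b, b), pair(pair(0, b), pair(0, b))))))   [R1 at 1.2.1.1]
3. f(pair(b, pair(pair(c, c), pair(f(h(pair(b, b)), pair(pair(0, b), pair(0, b))), c))), pair(pair(0, b), pair(0, f(pair(b, b), pair(pair(0, b), pair(0, b))))))  →  f(pair(b, pair(pair(c, c), pair(f(pair(b, b), pair(pair(0, b), pair(0, b))), c))), pair(pair(0, b), pair(0, f(pair(b, b), pair(pair(0, b), pair(0, b))))))   [R1 at 1.2.2.1.1]
4. f(pair(b, pair(pair(c, c), pair(f(pair(b, b), pair(pair(0, b), pair(0, b))), c))), pair(pair(0, b), pair(0, f(pair(b, b), pair(pair(0, b), pair(0, b))))))  →  f(pair(b, pair(pair(c, c), pair(b, c))), pair(pair(0, b), pair(0, f(pair(b, b), pair(pair(0, b), pair(0, b))))))   [R4 at 1.2.2.1]
5. f(pair(b, pair(pair(c, c), pair(b, c))), pair(pair(0, b), pair(0, f(pair(b, b), pair(pair(0, b), pair(0, b))))))  →  f(pair(b, pair(pair(c, c), pair(b, c))), pair(pair(0, b), pair(0, b)))   [R4 at 2.2.2]
6. f(pair(b, pair(pair(c, c), pair(b, c))), pair(pair(0, b), pair(0, b)))  →  pair(pair(c, c), pair(b, c))   [R4 at ε]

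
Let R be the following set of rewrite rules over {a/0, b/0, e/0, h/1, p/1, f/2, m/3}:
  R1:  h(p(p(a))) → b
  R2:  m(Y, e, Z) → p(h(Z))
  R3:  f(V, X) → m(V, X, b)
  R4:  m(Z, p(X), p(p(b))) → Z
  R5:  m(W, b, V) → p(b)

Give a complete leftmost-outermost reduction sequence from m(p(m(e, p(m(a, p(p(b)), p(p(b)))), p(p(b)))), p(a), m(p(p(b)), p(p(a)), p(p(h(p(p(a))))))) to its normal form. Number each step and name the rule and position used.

p(e)

1. m(p(m(e, p(m(a, p(p(b)), p(p(b)))), p(p(b)))), p(a), m(p(p(b)), p(p(a)), p(p(h(p(p(a)))))))  →  m(p(e), p(a), m(p(p(b)), p(p(a)), p(p(h(p(p(a)))))))   [R4 at 1.1]
2. m(p(e), p(a), m(p(p(b)), p(p(a)), p(p(h(p(p(a)))))))  →  m(p(e), p(a), m(p(p(b)), p(p(a)), p(p(b))))   [R1 at 3.3.1.1]
3. m(p(e), p(a), m(p(p(b)), p(p(a)), p(p(b))))  →  m(p(e), p(a), p(p(b)))   [R4 at 3]
4. m(p(e), p(a), p(p(b)))  →  p(e)   [R4 at ε]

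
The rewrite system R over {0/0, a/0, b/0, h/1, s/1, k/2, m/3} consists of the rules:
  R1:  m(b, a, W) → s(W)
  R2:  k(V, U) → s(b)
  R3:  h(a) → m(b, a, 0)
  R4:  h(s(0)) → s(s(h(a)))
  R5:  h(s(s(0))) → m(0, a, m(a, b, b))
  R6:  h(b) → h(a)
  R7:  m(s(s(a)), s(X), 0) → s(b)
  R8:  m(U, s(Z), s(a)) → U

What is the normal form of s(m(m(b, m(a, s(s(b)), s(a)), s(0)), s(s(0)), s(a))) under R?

s(s(s(0)))

1. s(m(m(b, m(a, s(s(b)), s(a)), s(0)), s(s(0)), s(a)))  →  s(m(b, m(a, s(s(b)), s(a)), s(0)))   [R8 at 1]
2. s(m(b, m(a, s(s(b)), s(a)), s(0)))  →  s(m(b, a, s(0)))   [R8 at 1.2]
3. s(m(b, a, s(0)))  →  s(s(s(0)))   [R1 at 1]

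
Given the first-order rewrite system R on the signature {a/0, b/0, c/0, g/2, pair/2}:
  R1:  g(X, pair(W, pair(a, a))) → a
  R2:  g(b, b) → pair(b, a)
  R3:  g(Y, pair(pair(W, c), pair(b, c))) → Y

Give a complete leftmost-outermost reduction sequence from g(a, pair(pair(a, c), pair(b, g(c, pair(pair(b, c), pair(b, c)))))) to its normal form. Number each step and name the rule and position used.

a

1. g(a, pair(pair(a, c), pair(b, g(c, pair(pair(b, c), pair(b, c))))))  →  g(a, pair(pair(a, c), pair(b, c)))   [R3 at 2.2.2]
2. g(a, pair(pair(a, c), pair(b, c)))  →  a   [R3 at ε]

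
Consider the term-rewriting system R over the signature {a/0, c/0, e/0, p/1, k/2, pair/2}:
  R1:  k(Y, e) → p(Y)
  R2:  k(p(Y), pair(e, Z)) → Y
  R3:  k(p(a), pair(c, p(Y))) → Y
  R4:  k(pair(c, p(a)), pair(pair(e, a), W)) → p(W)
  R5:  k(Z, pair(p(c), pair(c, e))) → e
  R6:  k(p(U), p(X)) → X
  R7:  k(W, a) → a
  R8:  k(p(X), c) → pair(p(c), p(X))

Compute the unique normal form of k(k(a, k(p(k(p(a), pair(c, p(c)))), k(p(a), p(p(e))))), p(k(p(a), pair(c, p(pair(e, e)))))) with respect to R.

pair(e, e)

1. k(k(a, k(p(k(p(a), pair(c, p(c)))), k(p(a), p(p(e))))), p(k(p(a), pair(c, p(pair(e, e))))))  →  k(k(a, k(p(c), k(p(a), p(p(e))))), p(k(p(a), pair(c, p(pair(e, e))))))   [R3 at 1.2.1.1]
2. k(k(a, k(p(c), k(p(a), p(p(e))))), p(k(p(a), pair(c, p(pair(e, e))))))  →  k(k(a, k(p(c), p(e))), p(k(p(a), pair(c, p(pair(e, e))))))   [R6 at 1.2.2]
3. k(k(a, k(p(c), p(e))), p(k(p(a), pair(c, p(pair(e, e))))))  →  k(k(a, e), p(k(p(a), pair(c, p(pair(e, e))))))   [R6 at 1.2]
4. k(k(a, e), p(k(p(a), pair(c, p(pair(e, e))))))  →  k(p(a), p(k(p(a), pair(c, p(pair(e, e))))))   [R1 at 1]
5. k(p(a), p(k(p(a), pair(c, p(pair(e, e))))))  →  k(p(a), pair(c, p(pair(e, e))))   [R6 at ε]
6. k(p(a), pair(c, p(pair(e, e))))  →  pair(e, e)   [R3 at ε]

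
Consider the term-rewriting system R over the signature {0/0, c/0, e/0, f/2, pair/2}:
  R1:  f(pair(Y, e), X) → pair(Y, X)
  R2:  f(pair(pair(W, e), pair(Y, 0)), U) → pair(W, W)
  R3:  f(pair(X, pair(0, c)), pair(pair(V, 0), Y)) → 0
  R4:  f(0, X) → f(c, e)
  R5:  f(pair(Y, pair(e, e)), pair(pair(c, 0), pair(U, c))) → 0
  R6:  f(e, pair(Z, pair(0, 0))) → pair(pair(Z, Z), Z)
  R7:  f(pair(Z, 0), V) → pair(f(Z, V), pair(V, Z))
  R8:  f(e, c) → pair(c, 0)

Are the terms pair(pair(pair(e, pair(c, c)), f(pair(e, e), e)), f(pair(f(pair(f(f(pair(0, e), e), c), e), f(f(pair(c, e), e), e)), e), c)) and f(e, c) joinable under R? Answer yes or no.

no — NF(t₁) = pair(pair(pair(e, pair(c, c)), pair(e, e)), pair(pair(pair(0, c), pair(c, e)), c)), NF(t₂) = pair(c, 0)

Reduce t₁ = pair(pair(pair(e, pair(c, c)), f(pair(e, e), e)), f(pair(f(pair(f(f(pair(0, e), e), c), e), f(f(pair(c, e), e), e)), e), c)):
1. pair(pair(pair(e, pair(c, c)), f(pair(e, e), e)), f(pair(f(pair(f(f(pair(0, e), e), c), e), f(f(pair(c, e), e), e)), e), c))  →  pair(pair(pair(e, pair(c, c)), pair(e, e)), f(pair(f(pair(f(f(pair(0, e), e), c), e), f(f(pair(c, e), e), e)), e), c))   [R1 at 1.2]
2. pair(pair(pair(e, pair(c, c)), pair(e, e)), f(pair(f(pair(f(f(pair(0, e), e), c), e), f(f(pair(c, e), e), e)), e), c))  →  pair(pair(pair(e, pair(c, c)), pair(e, e)), pair(f(pair(f(f(pair(0, e), e), c), e), f(f(pair(c, e), e), e)), c))   [R1 at 2]
3. pair(pair(pair(e, pair(c, c)), pair(e, e)), pair(f(pair(f(f(pair(0, e), e), c), e), f(f(pair(c, e), e), e)), c))  →  pair(pair(pair(e, pair(c, c)), pair(e, e)), pair(pair(f(f(pair(0, e), e), c), f(f(pair(c, e), e), e)), c))   [R1 at 2.1]
4. pair(pair(pair(e, pair(c, c)), pair(e, e)), pair(pair(f(f(pair(0, e), e), c), f(f(pair(c, e), e), e)), c))  →  pair(pair(pair(e, pair(c, c)), pair(e, e)), pair(pair(f(pair(0, e), c), f(f(pair(c, e), e), e)), c))   [R1 at 2.1.1.1]
5. pair(pair(pair(e, pair(c, c)), pair(e, e)), pair(pair(f(pair(0, e), c), f(f(pair(c, e), e), e)), c))  →  pair(pair(pair(e, pair(c, c)), pair(e, e)), pair(pair(pair(0, c), f(f(pair(c, e), e), e)), c))   [R1 at 2.1.1]
6. pair(pair(pair(e, pair(c, c)), pair(e, e)), pair(pair(pair(0, c), f(f(pair(c, e), e), e)), c))  →  pair(pair(pair(e, pair(c, c)), pair(e, e)), pair(pair(pair(0, c), f(pair(c, e), e)), c))   [R1 at 2.1.2.1]
7. pair(pair(pair(e, pair(c, c)), pair(e, e)), pair(pair(pair(0, c), f(pair(c, e), e)), c))  →  pair(pair(pair(e, pair(c, c)), pair(e, e)), pair(pair(pair(0, c), pair(c, e)), c))   [R1 at 2.1.2]

Reduce t₂ = f(e, c):
1. f(e, c)  →  pair(c, 0)   [R8 at ε]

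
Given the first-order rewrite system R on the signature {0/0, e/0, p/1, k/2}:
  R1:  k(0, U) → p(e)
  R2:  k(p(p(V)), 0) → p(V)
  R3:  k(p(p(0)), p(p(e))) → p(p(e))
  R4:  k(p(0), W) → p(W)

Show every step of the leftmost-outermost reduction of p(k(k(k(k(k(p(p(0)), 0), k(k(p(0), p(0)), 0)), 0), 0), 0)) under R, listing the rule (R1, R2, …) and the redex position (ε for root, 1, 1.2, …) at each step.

1. p(k(k(k(k(k(p(p(0)), 0), k(k(p(0), p(0)), 0)), 0), 0), 0))  →  p(k(k(k(k(p(0), k(k(p(0), p(0)), 0)), 0), 0), 0))   [R2 at 1.1.1.1.1]
2. p(k(k(k(k(p(0), k(k(p(0), p(0)), 0)), 0), 0), 0))  →  p(k(k(k(p(k(k(p(0), p(0)), 0)), 0), 0), 0))   [R4 at 1.1.1.1]
3. p(k(k(k(p(k(k(p(0), p(0)), 0)), 0), 0), 0))  →  p(k(k(k(p(k(p(p(0)), 0)), 0), 0), 0))   [R4 at 1.1.1.1.1.1]
4. p(k(k(k(p(k(p(p(0)), 0)), 0), 0), 0))  →  p(k(k(k(p(p(0)), 0), 0), 0))   [R2 at 1.1.1.1.1]
5. p(k(k(k(p(p(0)), 0), 0), 0))  →  p(k(k(p(0), 0), 0))   [R2 at 1.1.1]
6. p(k(k(p(0), 0), 0))  →  p(k(p(0), 0))   [R4 at 1.1]
7. p(k(p(0), 0))  →  p(p(0))   [R4 at 1]

p(p(0))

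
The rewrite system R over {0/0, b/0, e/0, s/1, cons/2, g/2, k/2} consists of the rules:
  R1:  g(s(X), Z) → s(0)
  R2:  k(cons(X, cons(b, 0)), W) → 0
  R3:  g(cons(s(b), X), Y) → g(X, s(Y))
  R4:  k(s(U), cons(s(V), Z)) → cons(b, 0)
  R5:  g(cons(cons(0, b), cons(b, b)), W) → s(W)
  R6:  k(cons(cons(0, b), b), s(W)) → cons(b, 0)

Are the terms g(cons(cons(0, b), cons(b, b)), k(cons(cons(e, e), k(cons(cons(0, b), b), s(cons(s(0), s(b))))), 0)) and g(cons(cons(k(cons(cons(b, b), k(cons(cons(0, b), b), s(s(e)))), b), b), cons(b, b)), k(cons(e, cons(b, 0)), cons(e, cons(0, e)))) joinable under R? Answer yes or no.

Reduce t₁ = g(cons(cons(0, b), cons(b, b)), k(cons(cons(e, e), k(cons(cons(0, b), b), s(cons(s(0), s(b))))), 0)):
1. g(cons(cons(0, b), cons(b, b)), k(cons(cons(e, e), k(cons(cons(0, b), b), s(cons(s(0), s(b))))), 0))  →  s(k(cons(cons(e, e), k(cons(cons(0, b), b), s(cons(s(0), s(b))))), 0))   [R5 at ε]
2. s(k(cons(cons(e, e), k(cons(cons(0, b), b), s(cons(s(0), s(b))))), 0))  →  s(k(cons(cons(e, e), cons(b, 0)), 0))   [R6 at 1.1.2]
3. s(k(cons(cons(e, e), cons(b, 0)), 0))  →  s(0)   [R2 at 1]

Reduce t₂ = g(cons(cons(k(cons(cons(b, b), k(cons(cons(0, b), b), s(s(e)))), b), b), cons(b, b)), k(cons(e, cons(b, 0)), cons(e, cons(0, e)))):
1. g(cons(cons(k(cons(cons(b, b), k(cons(cons(0, b), b), s(s(e)))), b), b), cons(b, b)), k(cons(e, cons(b, 0)), cons(e, cons(0, e))))  →  g(cons(cons(k(cons(cons(b, b), cons(b, 0)), b), b), cons(b, b)), k(cons(e, cons(b, 0)), cons(e, cons(0, e))))   [R6 at 1.1.1.1.2]
2. g(cons(cons(k(cons(cons(b, b), cons(b, 0)), b), b), cons(b, b)), k(cons(e, cons(b, 0)), cons(e, cons(0, e))))  →  g(cons(cons(0, b), cons(b, b)), k(cons(e, cons(b, 0)), cons(e, cons(0, e))))   [R2 at 1.1.1]
3. g(cons(cons(0, b), cons(b, b)), k(cons(e, cons(b, 0)), cons(e, cons(0, e))))  →  s(k(cons(e, cons(b, 0)), cons(e, cons(0, e))))   [R5 at ε]
4. s(k(cons(e, cons(b, 0)), cons(e, cons(0, e))))  →  s(0)   [R2 at 1]

yes — NF(t₁) = s(0), NF(t₂) = s(0)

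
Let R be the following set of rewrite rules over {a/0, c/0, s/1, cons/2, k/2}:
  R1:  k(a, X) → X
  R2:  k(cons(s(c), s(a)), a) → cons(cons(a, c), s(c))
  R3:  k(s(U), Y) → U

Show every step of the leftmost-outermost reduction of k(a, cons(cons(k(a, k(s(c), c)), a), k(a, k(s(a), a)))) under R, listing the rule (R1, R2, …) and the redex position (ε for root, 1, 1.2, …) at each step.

1. k(a, cons(cons(k(a, k(s(c), c)), a), k(a, k(s(a), a))))  →  cons(cons(k(a, k(s(c), c)), a), k(a, k(s(a), a)))   [R1 at ε]
2. cons(cons(k(a, k(s(c), c)), a), k(a, k(s(a), a)))  →  cons(cons(k(s(c), c), a), k(a, k(s(a), a)))   [R1 at 1.1]
3. cons(cons(k(s(c), c), a), k(a, k(s(a), a)))  →  cons(cons(c, a), k(a, k(s(a), a)))   [R3 at 1.1]
4. cons(cons(c, a), k(a, k(s(a), a)))  →  cons(cons(c, a), k(s(a), a))   [R1 at 2]
5. cons(cons(c, a), k(s(a), a))  →  cons(cons(c, a), a)   [R3 at 2]

cons(cons(c, a), a)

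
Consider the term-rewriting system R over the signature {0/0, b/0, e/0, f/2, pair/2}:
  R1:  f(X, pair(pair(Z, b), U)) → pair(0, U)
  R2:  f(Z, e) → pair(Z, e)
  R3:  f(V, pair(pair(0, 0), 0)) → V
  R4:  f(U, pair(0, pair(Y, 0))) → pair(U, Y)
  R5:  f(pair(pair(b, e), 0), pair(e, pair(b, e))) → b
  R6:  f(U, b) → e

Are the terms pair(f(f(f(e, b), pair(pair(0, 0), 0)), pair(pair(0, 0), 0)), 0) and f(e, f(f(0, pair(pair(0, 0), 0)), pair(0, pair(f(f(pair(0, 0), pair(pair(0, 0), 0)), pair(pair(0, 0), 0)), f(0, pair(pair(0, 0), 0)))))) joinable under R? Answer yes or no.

yes — NF(t₁) = pair(e, 0), NF(t₂) = pair(e, 0)

Reduce t₁ = pair(f(f(f(e, b), pair(pair(0, 0), 0)), pair(pair(0, 0), 0)), 0):
1. pair(f(f(f(e, b), pair(pair(0, 0), 0)), pair(pair(0, 0), 0)), 0)  →  pair(f(f(e, b), pair(pair(0, 0), 0)), 0)   [R3 at 1]
2. pair(f(f(e, b), pair(pair(0, 0), 0)), 0)  →  pair(f(e, b), 0)   [R3 at 1]
3. pair(f(e, b), 0)  →  pair(e, 0)   [R6 at 1]

Reduce t₂ = f(e, f(f(0, pair(pair(0, 0), 0)), pair(0, pair(f(f(pair(0, 0), pair(pair(0, 0), 0)), pair(pair(0, 0), 0)), f(0, pair(pair(0, 0), 0)))))):
1. f(e, f(f(0, pair(pair(0, 0), 0)), pair(0, pair(f(f(pair(0, 0), pair(pair(0, 0), 0)), pair(pair(0, 0), 0)), f(0, pair(pair(0, 0), 0))))))  →  f(e, f(0, pair(0, pair(f(f(pair(0, 0), pair(pair(0, 0), 0)), pair(pair(0, 0), 0)), f(0, pair(pair(0, 0), 0))))))   [R3 at 2.1]
2. f(e, f(0, pair(0, pair(f(f(pair(0, 0), pair(pair(0, 0), 0)), pair(pair(0, 0), 0)), f(0, pair(pair(0, 0), 0))))))  →  f(e, f(0, pair(0, pair(f(pair(0, 0), pair(pair(0, 0), 0)), f(0, pair(pair(0, 0), 0))))))   [R3 at 2.2.2.1]
3. f(e, f(0, pair(0, pair(f(pair(0, 0), pair(pair(0, 0), 0)), f(0, pair(pair(0, 0), 0))))))  →  f(e, f(0, pair(0, pair(pair(0, 0), f(0, pair(pair(0, 0), 0))))))   [R3 at 2.2.2.1]
4. f(e, f(0, pair(0, pair(pair(0, 0), f(0, pair(pair(0, 0), 0))))))  →  f(e, f(0, pair(0, pair(pair(0, 0), 0))))   [R3 at 2.2.2.2]
5. f(e, f(0, pair(0, pair(pair(0, 0), 0))))  →  f(e, pair(0, pair(0, 0)))   [R4 at 2]
6. f(e, pair(0, pair(0, 0)))  →  pair(e, 0)   [R4 at ε]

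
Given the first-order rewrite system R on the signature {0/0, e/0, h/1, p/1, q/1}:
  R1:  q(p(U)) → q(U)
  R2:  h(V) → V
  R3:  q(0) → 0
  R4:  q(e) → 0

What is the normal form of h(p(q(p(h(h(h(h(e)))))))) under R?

1. h(p(q(p(h(h(h(h(e))))))))  →  p(q(p(h(h(h(h(e)))))))   [R2 at ε]
2. p(q(p(h(h(h(h(e)))))))  →  p(q(h(h(h(h(e))))))   [R1 at 1]
3. p(q(h(h(h(h(e))))))  →  p(q(h(h(h(e)))))   [R2 at 1.1]
4. p(q(h(h(h(e)))))  →  p(q(h(h(e))))   [R2 at 1.1]
5. p(q(h(h(e))))  →  p(q(h(e)))   [R2 at 1.1]
6. p(q(h(e)))  →  p(q(e))   [R2 at 1.1]
7. p(q(e))  →  p(0)   [R4 at 1]

p(0)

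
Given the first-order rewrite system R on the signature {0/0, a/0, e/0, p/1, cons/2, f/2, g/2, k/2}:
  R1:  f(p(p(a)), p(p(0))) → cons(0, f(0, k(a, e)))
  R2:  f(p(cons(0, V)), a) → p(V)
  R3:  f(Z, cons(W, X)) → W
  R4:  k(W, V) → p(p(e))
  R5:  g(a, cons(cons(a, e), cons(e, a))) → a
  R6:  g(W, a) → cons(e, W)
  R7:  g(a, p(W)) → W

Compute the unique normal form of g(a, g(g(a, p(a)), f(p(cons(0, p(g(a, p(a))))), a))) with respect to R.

1. g(a, g(g(a, p(a)), f(p(cons(0, p(g(a, p(a))))), a)))  →  g(a, g(a, f(p(cons(0, p(g(a, p(a))))), a)))   [R7 at 2.1]
2. g(a, g(a, f(p(cons(0, p(g(a, p(a))))), a)))  →  g(a, g(a, p(p(g(a, p(a))))))   [R2 at 2.2]
3. g(a, g(a, p(p(g(a, p(a))))))  →  g(a, p(g(a, p(a))))   [R7 at 2]
4. g(a, p(g(a, p(a))))  →  g(a, p(a))   [R7 at ε]
5. g(a, p(a))  →  a   [R7 at ε]

a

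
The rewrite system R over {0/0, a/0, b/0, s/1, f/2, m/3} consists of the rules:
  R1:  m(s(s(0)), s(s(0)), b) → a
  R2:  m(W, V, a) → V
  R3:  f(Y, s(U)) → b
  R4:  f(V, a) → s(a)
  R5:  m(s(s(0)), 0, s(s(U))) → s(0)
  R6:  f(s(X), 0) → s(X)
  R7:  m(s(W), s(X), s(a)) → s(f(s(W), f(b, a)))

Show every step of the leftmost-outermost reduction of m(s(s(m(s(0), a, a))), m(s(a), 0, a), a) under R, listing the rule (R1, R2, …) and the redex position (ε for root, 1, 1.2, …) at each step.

1. m(s(s(m(s(0), a, a))), m(s(a), 0, a), a)  →  m(s(a), 0, a)   [R2 at ε]
2. m(s(a), 0, a)  →  0   [R2 at ε]

0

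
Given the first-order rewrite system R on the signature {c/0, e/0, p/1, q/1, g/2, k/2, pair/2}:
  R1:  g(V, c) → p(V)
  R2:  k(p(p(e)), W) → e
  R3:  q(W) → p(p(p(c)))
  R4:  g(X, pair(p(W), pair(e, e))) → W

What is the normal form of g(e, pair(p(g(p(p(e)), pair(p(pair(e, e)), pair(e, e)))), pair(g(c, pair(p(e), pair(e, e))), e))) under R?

pair(e, e)

1. g(e, pair(p(g(p(p(e)), pair(p(pair(e, e)), pair(e, e)))), pair(g(c, pair(p(e), pair(e, e))), e)))  →  g(e, pair(p(pair(e, e)), pair(g(c, pair(p(e), pair(e, e))), e)))   [R4 at 2.1.1]
2. g(e, pair(p(pair(e, e)), pair(g(c, pair(p(e), pair(e, e))), e)))  →  g(e, pair(p(pair(e, e)), pair(e, e)))   [R4 at 2.2.1]
3. g(e, pair(p(pair(e, e)), pair(e, e)))  →  pair(e, e)   [R4 at ε]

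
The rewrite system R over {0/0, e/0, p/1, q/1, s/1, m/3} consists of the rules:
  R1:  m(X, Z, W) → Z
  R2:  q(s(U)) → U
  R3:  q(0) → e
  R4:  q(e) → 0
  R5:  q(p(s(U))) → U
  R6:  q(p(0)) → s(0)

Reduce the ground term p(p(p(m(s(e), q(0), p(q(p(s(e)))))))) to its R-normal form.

1. p(p(p(m(s(e), q(0), p(q(p(s(e))))))))  →  p(p(p(q(0))))   [R1 at 1.1.1]
2. p(p(p(q(0))))  →  p(p(p(e)))   [R3 at 1.1.1]

p(p(p(e)))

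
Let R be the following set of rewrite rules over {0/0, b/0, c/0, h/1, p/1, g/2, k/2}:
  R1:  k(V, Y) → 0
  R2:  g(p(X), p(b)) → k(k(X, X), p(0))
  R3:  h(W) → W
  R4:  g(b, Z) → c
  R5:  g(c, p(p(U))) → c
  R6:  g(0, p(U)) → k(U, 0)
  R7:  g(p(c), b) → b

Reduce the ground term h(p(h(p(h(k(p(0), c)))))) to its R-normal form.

1. h(p(h(p(h(k(p(0), c))))))  →  p(h(p(h(k(p(0), c)))))   [R3 at ε]
2. p(h(p(h(k(p(0), c)))))  →  p(p(h(k(p(0), c))))   [R3 at 1]
3. p(p(h(k(p(0), c))))  →  p(p(k(p(0), c)))   [R3 at 1.1]
4. p(p(k(p(0), c)))  →  p(p(0))   [R1 at 1.1]

p(p(0))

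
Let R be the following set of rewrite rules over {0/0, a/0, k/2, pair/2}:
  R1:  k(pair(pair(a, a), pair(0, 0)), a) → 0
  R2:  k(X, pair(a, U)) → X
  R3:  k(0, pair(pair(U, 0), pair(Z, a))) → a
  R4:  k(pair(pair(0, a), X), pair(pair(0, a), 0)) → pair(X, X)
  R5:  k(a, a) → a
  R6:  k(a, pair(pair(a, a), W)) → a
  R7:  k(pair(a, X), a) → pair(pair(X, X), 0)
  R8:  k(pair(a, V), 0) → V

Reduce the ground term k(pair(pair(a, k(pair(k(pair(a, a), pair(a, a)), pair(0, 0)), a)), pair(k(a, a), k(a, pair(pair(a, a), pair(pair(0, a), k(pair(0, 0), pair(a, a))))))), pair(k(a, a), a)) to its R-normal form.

pair(pair(a, 0), pair(a, a))

1. k(pair(pair(a, k(pair(k(pair(a, a), pair(a, a)), pair(0, 0)), a)), pair(k(a, a), k(a, pair(pair(a, a), pair(pair(0, a), k(pair(0, 0), pair(a, a))))))), pair(k(a, a), a))  →  k(pair(pair(a, k(pair(pair(a, a), pair(0, 0)), a)), pair(k(a, a), k(a, pair(pair(a, a), pair(pair(0, a), k(pair(0, 0), pair(a, a))))))), pair(k(a, a), a))   [R2 at 1.1.2.1.1]
2. k(pair(pair(a, k(pair(pair(a, a), pair(0, 0)), a)), pair(k(a, a), k(a, pair(pair(a, a), pair(pair(0, a), k(pair(0, 0), pair(a, a))))))), pair(k(a, a), a))  →  k(pair(pair(a, 0), pair(k(a, a), k(a, pair(pair(a, a), pair(pair(0, a), k(pair(0, 0), pair(a, a))))))), pair(k(a, a), a))   [R1 at 1.1.2]
3. k(pair(pair(a, 0), pair(k(a, a), k(a, pair(pair(a, a), pair(pair(0, a), k(pair(0, 0), pair(a, a))))))), pair(k(a, a), a))  →  k(pair(pair(a, 0), pair(a, k(a, pair(pair(a, a), pair(pair(0, a), k(pair(0, 0), pair(a, a))))))), pair(k(a, a), a))   [R5 at 1.2.1]
4. k(pair(pair(a, 0), pair(a, k(a, pair(pair(a, a), pair(pair(0, a), k(pair(0, 0), pair(a, a))))))), pair(k(a, a), a))  →  k(pair(pair(a, 0), pair(a, a)), pair(k(a, a), a))   [R6 at 1.2.2]
5. k(pair(pair(a, 0), pair(a, a)), pair(k(a, a), a))  →  k(pair(pair(a, 0), pair(a, a)), pair(a, a))   [R5 at 2.1]
6. k(pair(pair(a, 0), pair(a, a)), pair(a, a))  →  pair(pair(a, 0), pair(a, a))   [R2 at ε]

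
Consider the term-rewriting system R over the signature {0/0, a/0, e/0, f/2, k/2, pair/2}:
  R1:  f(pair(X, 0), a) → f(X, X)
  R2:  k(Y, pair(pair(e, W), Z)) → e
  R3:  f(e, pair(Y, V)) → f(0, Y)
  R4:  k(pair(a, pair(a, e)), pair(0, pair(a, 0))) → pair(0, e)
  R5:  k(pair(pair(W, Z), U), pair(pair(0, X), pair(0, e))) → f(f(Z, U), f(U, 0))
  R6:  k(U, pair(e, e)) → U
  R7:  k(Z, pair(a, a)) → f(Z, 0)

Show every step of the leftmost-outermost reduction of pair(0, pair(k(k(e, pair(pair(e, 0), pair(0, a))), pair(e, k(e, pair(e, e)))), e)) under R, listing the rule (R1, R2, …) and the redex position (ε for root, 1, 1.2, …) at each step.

1. pair(0, pair(k(k(e, pair(pair(e, 0), pair(0, a))), pair(e, k(e, pair(e, e)))), e))  →  pair(0, pair(k(e, pair(e, k(e, pair(e, e)))), e))   [R2 at 2.1.1]
2. pair(0, pair(k(e, pair(e, k(e, pair(e, e)))), e))  →  pair(0, pair(k(e, pair(e, e)), e))   [R6 at 2.1.2.2]
3. pair(0, pair(k(e, pair(e, e)), e))  →  pair(0, pair(e, e))   [R6 at 2.1]

pair(0, pair(e, e))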